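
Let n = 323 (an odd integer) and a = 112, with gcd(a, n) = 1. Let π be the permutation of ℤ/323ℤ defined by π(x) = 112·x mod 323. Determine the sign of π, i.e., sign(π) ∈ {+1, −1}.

Start at x=237: 237 → 58 → 36 → 156 → 30 → 130 → 25 → … (one orbit).
The orbit structure of x ↦ 112x mod 323: 6 orbits of sizes [144, 144, 16, 9, 9, 1].
n − c = 323 − 6 = 317; sign = (−1)^317 = -1.
The Jacobi symbol (112|323) = -1 (Zolotarev) agrees.

-1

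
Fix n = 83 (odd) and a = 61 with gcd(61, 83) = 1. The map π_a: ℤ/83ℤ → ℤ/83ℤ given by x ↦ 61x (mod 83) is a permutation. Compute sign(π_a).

Orbit of 31 under x↦61x: [31, 65, 64, 3, 17, 41, 11]… (length divides ord_83(61)).
Decompose π into cycles: lengths [41, 41, 1] (3 cycles, including the fixed point 0).
3 cycles on 83: each ℓ→(−1)^(ℓ−1), product (−1)^80 = +1.
The Jacobi symbol (61|83) = +1 (Zolotarev) agrees.

+1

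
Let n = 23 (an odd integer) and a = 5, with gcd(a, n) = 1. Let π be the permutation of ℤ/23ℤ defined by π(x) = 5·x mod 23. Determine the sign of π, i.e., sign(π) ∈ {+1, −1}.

Start at x=5: 5 → 2 → 10 → 4 → 20 → 8 → 17 → … (one orbit).
The orbit structure of x ↦ 5x mod 23: 2 orbits of sizes [22, 1].
n − c = 23 − 2 = 21; sign = (−1)^21 = -1.

-1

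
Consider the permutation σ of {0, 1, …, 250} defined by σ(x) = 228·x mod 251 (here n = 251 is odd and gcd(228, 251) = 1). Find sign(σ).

Orbit of 125 under x↦228x: [125, 137, 112, 185, 12, 226, 73]… (length divides ord_251(228)).
Decompose π into cycles: lengths [250, 1] (2 cycles, including the fixed point 0).
2 cycles on 251: each ℓ→(−1)^(ℓ−1), product (−1)^249 = -1.
The Jacobi symbol (228|251) = -1 (Zolotarev) agrees.

-1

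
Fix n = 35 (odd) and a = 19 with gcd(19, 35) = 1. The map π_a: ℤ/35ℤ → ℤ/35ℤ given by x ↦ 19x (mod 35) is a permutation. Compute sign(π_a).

-1

Trace 34: π^k(34) = [34, 16, 24, 1, 19, 11] for k=0..5.
Cycle type of π: 6×5 + 2×2 + 1; total 8 cycles.
With 8 cycles on 35 points, sign = (−1)^{35−8} = -1.
(19|35)_J = -1 (Zolotarev's lemma cross-check).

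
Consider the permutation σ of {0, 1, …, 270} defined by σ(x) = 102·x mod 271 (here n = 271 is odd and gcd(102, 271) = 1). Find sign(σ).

-1

Trace 248: π^k(248) = [248, 93, 1, 102, 106, 243, 125] for k=0..6.
Decompose π into cycles: lengths [18, 18, 18, 18, 18, 18, 18, 18, 18, 18, 18, 18, 18, 18, 18, 1] (16 cycles, including the fixed point 0).
sign(π) = (−1)^{n − #cycles} = (−1)^{271−16} = (−1)^255 = -1.
(102|271)_J = -1 (Zolotarev's lemma cross-check).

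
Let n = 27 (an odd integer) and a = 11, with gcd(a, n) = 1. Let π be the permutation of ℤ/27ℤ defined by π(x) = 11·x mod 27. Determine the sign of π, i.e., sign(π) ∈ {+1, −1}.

-1

Trace 7: π^k(7) = [7, 23, 10, 2, 22, 26, 16] for k=0..6.
The orbit structure of x ↦ 11x mod 27: 4 orbits of sizes [18, 6, 2, 1].
sign(π) = (−1)^{n − #cycles} = (−1)^{27−4} = (−1)^23 = -1.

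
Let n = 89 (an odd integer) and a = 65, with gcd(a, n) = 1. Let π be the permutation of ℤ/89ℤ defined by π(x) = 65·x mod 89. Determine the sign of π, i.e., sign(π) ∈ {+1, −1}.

-1

Trace 60: π^k(60) = [60, 73, 28, 40, 19, 78, 86] for k=0..6.
Decompose π into cycles: lengths [88, 1] (2 cycles, including the fixed point 0).
Σ(ℓ_i−1) = 89−2 = 87; sign = (−1)^87 = -1.
(65|89)_J = -1 (Zolotarev's lemma cross-check).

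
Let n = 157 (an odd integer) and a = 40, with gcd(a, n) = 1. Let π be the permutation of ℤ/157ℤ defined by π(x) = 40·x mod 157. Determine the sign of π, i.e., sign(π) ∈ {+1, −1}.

+1

Start at x=126: 126 → 16 → 12 → 9 → 46 → 113 → 124 → … (one orbit).
Cycle lengths of π_40 on ℤ/157ℤ: [39, 39, 39, 39, 1]; 5 cycles in total.
157 − 5 = 152 transpositions; sign(π) = (−1)^152 = +1.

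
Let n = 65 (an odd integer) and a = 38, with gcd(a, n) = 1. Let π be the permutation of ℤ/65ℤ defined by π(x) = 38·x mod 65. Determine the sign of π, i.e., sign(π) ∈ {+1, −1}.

-1

Orbit of 14 under x↦38x: [14, 12, 1, 38]… (length divides ord_65(38)).
Decompose π into cycles: lengths [4, 4, 4, 4, 4, 4, 4, 4, 4, 4, 4, 4, 4, 2, 2, 2, 2, 2, 2, 1] (20 cycles, including the fixed point 0).
Σ(ℓ_i−1) = 65−20 = 45; sign = (−1)^45 = -1.
(38|65)_J = -1 (Zolotarev's lemma cross-check).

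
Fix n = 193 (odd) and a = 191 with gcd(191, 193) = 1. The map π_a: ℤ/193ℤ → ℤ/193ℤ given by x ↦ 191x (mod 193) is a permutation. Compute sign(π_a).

Trace 48: π^k(48) = [48, 97, 192, 2, 189, 8, 177] for k=0..6.
3 cycles of lengths [96, 96, 1].
Σ(ℓ_i−1) = 193−3 = 190; sign = (−1)^190 = +1.
Zolotarev: (191|193) = +1, matching the cycle-count sign.

+1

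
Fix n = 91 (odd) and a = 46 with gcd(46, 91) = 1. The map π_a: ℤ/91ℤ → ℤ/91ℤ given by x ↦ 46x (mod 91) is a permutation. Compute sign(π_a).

Start at x=1: 1 → 46 → 23 → 57 → 74 → 37 → 64 → … (one orbit).
10 cycles of lengths [12, 12, 12, 12, 12, 12, 12, 3, 3, 1].
sign(π) = (−1)^{n − #cycles} = (−1)^{91−10} = (−1)^81 = -1.
The Jacobi symbol (46|91) = -1 (Zolotarev) agrees.

-1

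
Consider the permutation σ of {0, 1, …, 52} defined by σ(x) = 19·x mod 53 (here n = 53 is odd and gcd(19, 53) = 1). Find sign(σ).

-1

Trace 51: π^k(51) = [51, 15, 20, 9, 12, 16, 39] for k=0..6.
π_19 has 2 disjoint cycles with lengths [52, 1] on {0,…,52}.
53 − 2 = 51 transpositions; sign(π) = (−1)^51 = -1.
Zolotarev: (19|53) = -1, matching the cycle-count sign.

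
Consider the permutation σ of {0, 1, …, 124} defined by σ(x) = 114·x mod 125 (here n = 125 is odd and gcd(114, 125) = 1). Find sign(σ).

Trace 106: π^k(106) = [106, 84, 76, 39, 71, 94, 91] for k=0..6.
The orbit structure of x ↦ 114x mod 125: 7 orbits of sizes [50, 50, 10, 10, 2, 2, 1].
125 − 7 = 118 transpositions; sign(π) = (−1)^118 = +1.
The Jacobi symbol (114|125) = +1 (Zolotarev) agrees.

+1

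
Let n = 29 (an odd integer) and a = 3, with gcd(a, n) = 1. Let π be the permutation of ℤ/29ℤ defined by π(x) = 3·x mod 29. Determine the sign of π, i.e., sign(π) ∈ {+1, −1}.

Trace 7: π^k(7) = [7, 21, 5, 15, 16, 19, 28] for k=0..6.
Cycle type of π: 28 + 1; total 2 cycles.
sign(π) = (−1)^{n − #cycles} = (−1)^{29−2} = (−1)^27 = -1.
Zolotarev: (3|29) = -1, matching the cycle-count sign.

-1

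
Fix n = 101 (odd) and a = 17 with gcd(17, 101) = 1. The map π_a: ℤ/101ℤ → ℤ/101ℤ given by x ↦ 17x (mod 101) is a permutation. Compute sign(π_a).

+1

Trace 6: π^k(6) = [6, 1, 17, 87, 65, 95, 100] for k=0..6.
The orbit structure of x ↦ 17x mod 101: 11 orbits of sizes [10, 10, 10, 10, 10, 10, 10, 10, 10, 10, 1].
101 − 11 = 90 transpositions; sign(π) = (−1)^90 = +1.
Via Zolotarev, sign(π_{17}) = (17|101) = +1.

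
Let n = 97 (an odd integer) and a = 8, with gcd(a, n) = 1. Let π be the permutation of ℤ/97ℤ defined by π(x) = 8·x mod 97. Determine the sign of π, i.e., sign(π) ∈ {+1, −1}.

Start at x=47: 47 → 85 → 1 → 8 → 64 → 27 → 22 → … (one orbit).
The orbit structure of x ↦ 8x mod 97: 7 orbits of sizes [16, 16, 16, 16, 16, 16, 1].
With 7 cycles on 97 points, sign = (−1)^{97−7} = +1.

+1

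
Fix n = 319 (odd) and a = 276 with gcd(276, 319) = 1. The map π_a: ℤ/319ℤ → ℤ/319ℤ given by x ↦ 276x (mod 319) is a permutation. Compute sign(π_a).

-1

Trace 254: π^k(254) = [254, 243, 78, 155, 34, 133, 23] for k=0..6.
Cycle lengths of π_276 on ℤ/319ℤ: [28, 28, 28, 28, 28, 28, 28, 28, 28, 28, 28, 1, 1, 1, 1, 1, 1, 1, 1, 1, 1, 1]; 22 cycles in total.
319 − 22 = 297 transpositions; sign(π) = (−1)^297 = -1.
Zolotarev: (276|319) = -1, matching the cycle-count sign.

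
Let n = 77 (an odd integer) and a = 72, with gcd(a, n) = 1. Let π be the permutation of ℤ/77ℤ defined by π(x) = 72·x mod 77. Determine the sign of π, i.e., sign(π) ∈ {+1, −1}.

Trace 53: π^k(53) = [53, 43, 16, 74, 15, 2, 67] for k=0..6.
Cycle type of π: 30×2 + 10 + 3×2 + 1; total 6 cycles.
With 6 cycles on 77 points, sign = (−1)^{77−6} = -1.
Check: (72/77) = -1 by Zolotarev.

-1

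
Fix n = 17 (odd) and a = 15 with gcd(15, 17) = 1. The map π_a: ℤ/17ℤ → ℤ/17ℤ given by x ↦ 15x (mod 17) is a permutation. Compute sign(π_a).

+1

Start at x=13: 13 → 8 → 1 → 15 → 4 → 9 → 16 → … (one orbit).
3 cycles of lengths [8, 8, 1].
Σ(ℓ_i−1) = 17−3 = 14; sign = (−1)^14 = +1.
Zolotarev: (15|17) = +1, matching the cycle-count sign.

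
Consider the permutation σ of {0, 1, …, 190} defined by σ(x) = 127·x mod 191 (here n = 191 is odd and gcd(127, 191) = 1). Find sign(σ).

-1

Orbit of 18 under x↦127x: [18, 185, 2, 63, 170, 7, 125]… (length divides ord_191(127)).
Cycle lengths of π_127 on ℤ/191ℤ: [190, 1]; 2 cycles in total.
2 cycles on 191: each ℓ→(−1)^(ℓ−1), product (−1)^189 = -1.
Zolotarev: (127|191) = -1, matching the cycle-count sign.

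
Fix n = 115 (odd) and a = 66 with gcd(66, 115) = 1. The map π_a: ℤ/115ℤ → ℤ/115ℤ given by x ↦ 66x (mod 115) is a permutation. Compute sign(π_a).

-1

Orbit of 66 under x↦66x: [66, 101, 111, 81, 56, 16, 21]… (length divides ord_115(66)).
The orbit structure of x ↦ 66x mod 115: 10 orbits of sizes [22, 22, 22, 22, 22, 1, 1, 1, 1, 1].
115 − 10 = 105 transpositions; sign(π) = (−1)^105 = -1.
Check: (66/115) = -1 by Zolotarev.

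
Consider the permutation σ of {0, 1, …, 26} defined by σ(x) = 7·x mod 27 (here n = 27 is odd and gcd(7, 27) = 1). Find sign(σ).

Start at x=4: 4 → 1 → 7 → 22 → 19 → 25 → 13 → … (one orbit).
π_7 has 7 disjoint cycles with lengths [9, 9, 3, 3, 1, 1, 1] on {0,…,26}.
27 − 7 = 20 transpositions; sign(π) = (−1)^20 = +1.
The Jacobi symbol (7|27) = +1 (Zolotarev) agrees.

+1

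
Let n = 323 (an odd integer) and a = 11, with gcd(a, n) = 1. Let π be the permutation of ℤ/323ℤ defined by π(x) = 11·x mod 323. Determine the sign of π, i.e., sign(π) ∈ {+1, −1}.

-1

Trace 286: π^k(286) = [286, 239, 45, 172, 277, 140, 248] for k=0..6.
π_11 has 14 disjoint cycles with lengths [48, 48, 48, 48, 48, 48, 16, 3, 3, 3, 3, 3, 3, 1] on {0,…,322}.
n − c = 323 − 14 = 309; sign = (−1)^309 = -1.
Check: (11/323) = -1 by Zolotarev.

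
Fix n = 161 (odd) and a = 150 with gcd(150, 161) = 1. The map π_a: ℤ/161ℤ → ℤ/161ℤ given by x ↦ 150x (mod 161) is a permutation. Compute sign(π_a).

Start at x=78: 78 → 108 → 100 → 27 → 25 → 47 → 127 → … (one orbit).
Cycle lengths of π_150 on ℤ/161ℤ: [66, 66, 11, 11, 6, 1]; 6 cycles in total.
With 6 cycles on 161 points, sign = (−1)^{161−6} = -1.
Check: (150/161) = -1 by Zolotarev.

-1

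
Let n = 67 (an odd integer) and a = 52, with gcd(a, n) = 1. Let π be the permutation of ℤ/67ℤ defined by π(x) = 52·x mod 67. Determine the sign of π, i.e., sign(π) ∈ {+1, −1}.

Orbit of 53 under x↦52x: [53, 9, 66, 15, 43, 25, 27]… (length divides ord_67(52)).
Cycle lengths of π_52 on ℤ/67ℤ: [22, 22, 22, 1]; 4 cycles in total.
With 4 cycles on 67 points, sign = (−1)^{67−4} = -1.
Check: (52/67) = -1 by Zolotarev.

-1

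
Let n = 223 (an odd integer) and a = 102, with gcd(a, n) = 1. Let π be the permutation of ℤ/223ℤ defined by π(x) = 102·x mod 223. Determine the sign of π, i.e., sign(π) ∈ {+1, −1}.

-1

Orbit of 9 under x↦102x: [9, 26, 199, 5, 64, 61, 201]… (length divides ord_223(102)).
Decompose π into cycles: lengths [222, 1] (2 cycles, including the fixed point 0).
2 cycles on 223: each ℓ→(−1)^(ℓ−1), product (−1)^221 = -1.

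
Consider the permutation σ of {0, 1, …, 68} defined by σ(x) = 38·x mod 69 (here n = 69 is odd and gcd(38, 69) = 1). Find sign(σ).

+1

Start at x=68: 68 → 31 → 5 → 52 → 44 → 16 → 56 → … (one orbit).
Cycle lengths of π_38 on ℤ/69ℤ: [22, 22, 22, 2, 1]; 5 cycles in total.
69 − 5 = 64 transpositions; sign(π) = (−1)^64 = +1.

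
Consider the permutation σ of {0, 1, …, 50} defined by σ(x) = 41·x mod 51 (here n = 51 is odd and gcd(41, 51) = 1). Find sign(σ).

+1

Orbit of 19 under x↦41x: [19, 14, 13, 23, 25, 5, 1]… (length divides ord_51(41)).
5 cycles of lengths [16, 16, 16, 2, 1].
Σ(ℓ_i−1) = 51−5 = 46; sign = (−1)^46 = +1.
Check: (41/51) = +1 by Zolotarev.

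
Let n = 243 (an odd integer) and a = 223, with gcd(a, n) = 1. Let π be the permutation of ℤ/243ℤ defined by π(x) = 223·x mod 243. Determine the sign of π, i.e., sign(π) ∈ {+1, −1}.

+1

Start at x=229: 229 → 37 → 232 → 220 → 217 → 34 → 49 → … (one orbit).
Cycle lengths of π_223 on ℤ/243ℤ: [81, 81, 27, 27, 9, 9, 3, 3, 1, 1, 1]; 11 cycles in total.
Σ(ℓ_i−1) = 243−11 = 232; sign = (−1)^232 = +1.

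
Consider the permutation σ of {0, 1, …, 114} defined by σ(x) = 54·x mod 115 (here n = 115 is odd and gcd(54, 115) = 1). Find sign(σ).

Orbit of 71 under x↦54x: [71, 39, 36, 104, 96, 9, 26]… (length divides ord_115(54)).
Cycle lengths of π_54 on ℤ/115ℤ: [22, 22, 22, 22, 11, 11, 2, 2, 1]; 9 cycles in total.
sign(π) = (−1)^{n − #cycles} = (−1)^{115−9} = (−1)^106 = +1.
Zolotarev: (54|115) = +1, matching the cycle-count sign.

+1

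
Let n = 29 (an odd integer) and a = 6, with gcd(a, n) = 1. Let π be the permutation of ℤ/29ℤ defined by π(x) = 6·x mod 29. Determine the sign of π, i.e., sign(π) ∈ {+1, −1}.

+1

Trace 9: π^k(9) = [9, 25, 5, 1, 6, 7, 13] for k=0..6.
Decompose π into cycles: lengths [14, 14, 1] (3 cycles, including the fixed point 0).
3 cycles on 29: each ℓ→(−1)^(ℓ−1), product (−1)^26 = +1.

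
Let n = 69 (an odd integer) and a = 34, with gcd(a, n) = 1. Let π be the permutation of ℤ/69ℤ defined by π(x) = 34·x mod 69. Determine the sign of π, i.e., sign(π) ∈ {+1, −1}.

-1

Orbit of 67 under x↦34x: [67, 1, 34, 52, 43, 13, 28]… (length divides ord_69(34)).
6 cycles of lengths [22, 22, 22, 1, 1, 1].
69 − 6 = 63 transpositions; sign(π) = (−1)^63 = -1.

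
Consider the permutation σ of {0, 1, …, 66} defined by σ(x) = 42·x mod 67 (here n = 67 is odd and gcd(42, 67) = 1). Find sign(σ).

-1

Orbit of 59 under x↦42x: [59, 66, 25, 45, 14, 52, 40]… (length divides ord_67(42)).
Cycle type of π: 22×3 + 1; total 4 cycles.
4 cycles on 67: each ℓ→(−1)^(ℓ−1), product (−1)^63 = -1.
Check: (42/67) = -1 by Zolotarev.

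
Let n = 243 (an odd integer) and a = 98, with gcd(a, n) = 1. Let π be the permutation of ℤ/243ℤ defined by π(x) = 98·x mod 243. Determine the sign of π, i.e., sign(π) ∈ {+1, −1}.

Orbit of 161 under x↦98x: [161, 226, 35, 28, 71, 154, 26]… (length divides ord_243(98)).
π_98 has 14 disjoint cycles with lengths [54, 54, 54, 18, 18, 18, 6, 6, 6, 2, 2, 2, 2, 1] on {0,…,242}.
sign(π) = (−1)^{n − #cycles} = (−1)^{243−14} = (−1)^229 = -1.
The Jacobi symbol (98|243) = -1 (Zolotarev) agrees.

-1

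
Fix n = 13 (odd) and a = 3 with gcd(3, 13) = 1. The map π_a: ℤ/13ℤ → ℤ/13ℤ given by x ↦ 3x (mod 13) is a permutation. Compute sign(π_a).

Orbit of 1 under x↦3x: [1, 3, 9]… (length divides ord_13(3)).
Cycle lengths of π_3 on ℤ/13ℤ: [3, 3, 3, 3, 1]; 5 cycles in total.
5 cycles on 13: each ℓ→(−1)^(ℓ−1), product (−1)^8 = +1.
The Jacobi symbol (3|13) = +1 (Zolotarev) agrees.

+1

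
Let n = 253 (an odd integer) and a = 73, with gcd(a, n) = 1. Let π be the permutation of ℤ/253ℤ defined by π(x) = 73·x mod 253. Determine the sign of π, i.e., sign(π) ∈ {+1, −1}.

Orbit of 73 under x↦73x: [73, 16, 156, 3, 219, 48, 215]… (length divides ord_253(73)).
Cycle lengths of π_73 on ℤ/253ℤ: [110, 110, 11, 11, 10, 1]; 6 cycles in total.
Σ(ℓ_i−1) = 253−6 = 247; sign = (−1)^247 = -1.

-1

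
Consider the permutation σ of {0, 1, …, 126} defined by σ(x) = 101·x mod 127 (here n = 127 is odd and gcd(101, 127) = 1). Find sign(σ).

Orbit of 40 under x↦101x: [40, 103, 116, 32, 57, 42, 51]… (length divides ord_127(101)).
Decompose π into cycles: lengths [126, 1] (2 cycles, including the fixed point 0).
sign(π) = (−1)^{n − #cycles} = (−1)^{127−2} = (−1)^125 = -1.

-1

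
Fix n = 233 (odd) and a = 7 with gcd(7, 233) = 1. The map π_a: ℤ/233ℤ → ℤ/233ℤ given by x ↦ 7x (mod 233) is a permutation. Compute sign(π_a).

Orbit of 207 under x↦7x: [207, 51, 124, 169, 18, 126, 183]… (length divides ord_233(7)).
Cycle lengths of π_7 on ℤ/233ℤ: [116, 116, 1]; 3 cycles in total.
With 3 cycles on 233 points, sign = (−1)^{233−3} = +1.

+1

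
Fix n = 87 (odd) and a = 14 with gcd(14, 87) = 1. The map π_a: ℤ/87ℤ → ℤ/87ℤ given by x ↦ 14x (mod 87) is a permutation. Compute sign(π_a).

Start at x=47: 47 → 49 → 77 → 34 → 41 → 52 → 32 → … (one orbit).
Cycle type of π: 28×3 + 2 + 1; total 5 cycles.
With 5 cycles on 87 points, sign = (−1)^{87−5} = +1.

+1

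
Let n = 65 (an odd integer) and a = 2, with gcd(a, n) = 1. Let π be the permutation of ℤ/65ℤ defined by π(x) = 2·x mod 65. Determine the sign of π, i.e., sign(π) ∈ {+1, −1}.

+1

Trace 49: π^k(49) = [49, 33, 1, 2, 4, 8, 16] for k=0..6.
7 cycles of lengths [12, 12, 12, 12, 12, 4, 1].
Σ(ℓ_i−1) = 65−7 = 58; sign = (−1)^58 = +1.
(2|65)_J = +1 (Zolotarev's lemma cross-check).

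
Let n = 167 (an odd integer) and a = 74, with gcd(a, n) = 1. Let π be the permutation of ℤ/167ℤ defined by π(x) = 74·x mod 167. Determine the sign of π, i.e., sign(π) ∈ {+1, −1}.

Trace 47: π^k(47) = [47, 138, 25, 13, 127, 46, 64] for k=0..6.
Cycle type of π: 166 + 1; total 2 cycles.
n − c = 167 − 2 = 165; sign = (−1)^165 = -1.
The Jacobi symbol (74|167) = -1 (Zolotarev) agrees.

-1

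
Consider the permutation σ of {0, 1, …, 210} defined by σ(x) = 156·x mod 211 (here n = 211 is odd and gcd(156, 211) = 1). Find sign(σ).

-1

Orbit of 104 under x↦156x: [104, 188, 210, 55, 140, 107, 23]… (length divides ord_211(156)).
Decompose π into cycles: lengths [10, 10, 10, 10, 10, 10, 10, 10, 10, 10, 10, 10, 10, 10, 10, 10, 10, 10, 10, 10, 10, 1] (22 cycles, including the fixed point 0).
With 22 cycles on 211 points, sign = (−1)^{211−22} = -1.
(156|211)_J = -1 (Zolotarev's lemma cross-check).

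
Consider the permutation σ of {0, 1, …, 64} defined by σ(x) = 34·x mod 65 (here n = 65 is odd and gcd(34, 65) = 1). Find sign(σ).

Start at x=34: 34 → 51 → 44 → 1 → 34 (one orbit).
Cycle lengths of π_34 on ℤ/65ℤ: [4, 4, 4, 4, 4, 4, 4, 4, 4, 4, 4, 4, 4, 4, 4, 2, 2, 1]; 18 cycles in total.
18 cycles on 65: each ℓ→(−1)^(ℓ−1), product (−1)^47 = -1.

-1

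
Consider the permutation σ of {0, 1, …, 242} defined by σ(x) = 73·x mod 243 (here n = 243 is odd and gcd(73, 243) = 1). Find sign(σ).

+1

Trace 82: π^k(82) = [82, 154, 64, 55, 127, 37, 28] for k=0..6.
Cycle type of π: 27×6 + 9×6 + 3×6 + 1×9; total 27 cycles.
243 − 27 = 216 transpositions; sign(π) = (−1)^216 = +1.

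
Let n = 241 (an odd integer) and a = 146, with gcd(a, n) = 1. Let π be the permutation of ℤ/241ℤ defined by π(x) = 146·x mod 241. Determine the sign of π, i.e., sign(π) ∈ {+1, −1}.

Orbit of 10 under x↦146x: [10, 14, 116, 66, 237, 139, 50]… (length divides ord_241(146)).
2 cycles of lengths [240, 1].
2 cycles on 241: each ℓ→(−1)^(ℓ−1), product (−1)^239 = -1.

-1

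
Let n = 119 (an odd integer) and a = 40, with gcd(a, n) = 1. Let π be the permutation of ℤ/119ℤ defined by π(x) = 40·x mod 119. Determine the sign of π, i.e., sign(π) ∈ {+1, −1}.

Start at x=90: 90 → 30 → 10 → 43 → 54 → 18 → 6 → … (one orbit).
Cycle lengths of π_40 on ℤ/119ℤ: [48, 48, 16, 6, 1]; 5 cycles in total.
Σ(ℓ_i−1) = 119−5 = 114; sign = (−1)^114 = +1.
Check: (40/119) = +1 by Zolotarev.

+1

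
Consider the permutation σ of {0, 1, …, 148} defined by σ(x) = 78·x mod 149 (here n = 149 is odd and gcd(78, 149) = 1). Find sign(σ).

Start at x=81: 81 → 60 → 61 → 139 → 114 → 101 → 130 → … (one orbit).
π_78 has 2 disjoint cycles with lengths [148, 1] on {0,…,148}.
Σ(ℓ_i−1) = 149−2 = 147; sign = (−1)^147 = -1.

-1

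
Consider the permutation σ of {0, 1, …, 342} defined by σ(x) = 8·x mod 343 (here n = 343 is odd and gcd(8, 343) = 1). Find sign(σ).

+1

Orbit of 169 under x↦8x: [169, 323, 183, 92, 50, 57, 113]… (length divides ord_343(8)).
Cycle type of π: 49×6 + 7×6 + 1×7; total 19 cycles.
sign(π) = (−1)^{n − #cycles} = (−1)^{343−19} = (−1)^324 = +1.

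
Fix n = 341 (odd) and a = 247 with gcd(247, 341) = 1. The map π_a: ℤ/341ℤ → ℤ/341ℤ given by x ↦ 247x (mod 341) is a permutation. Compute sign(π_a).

Start at x=218: 218 → 309 → 280 → 278 → 125 → 185 → 1 → … (one orbit).
π_247 has 48 disjoint cycles with lengths [10, 10, 10, 10, 10, 10, 10, 10, 10, 10, 10, 10, 10, 10, 10, 10, 10, 10, 10, 10, 10, 10, 10, 10, 10, 10, 10, 10, 10, 10, 5, 5, 2, 2, 2, 2, 2, 2, 2, 2, 2, 2, 2, 2, 2, 2, 2, 1] on {0,…,340}.
n − c = 341 − 48 = 293; sign = (−1)^293 = -1.
The Jacobi symbol (247|341) = -1 (Zolotarev) agrees.

-1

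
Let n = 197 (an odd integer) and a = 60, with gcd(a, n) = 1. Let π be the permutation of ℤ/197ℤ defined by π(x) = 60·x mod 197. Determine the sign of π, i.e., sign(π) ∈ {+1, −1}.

Orbit of 63 under x↦60x: [63, 37, 53, 28, 104, 133, 100]… (length divides ord_197(60)).
Cycle lengths of π_60 on ℤ/197ℤ: [49, 49, 49, 49, 1]; 5 cycles in total.
With 5 cycles on 197 points, sign = (−1)^{197−5} = +1.
Check: (60/197) = +1 by Zolotarev.

+1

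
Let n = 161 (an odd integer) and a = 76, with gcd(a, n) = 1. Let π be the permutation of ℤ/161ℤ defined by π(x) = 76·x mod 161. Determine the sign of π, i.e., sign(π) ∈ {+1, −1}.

Start at x=83: 83 → 29 → 111 → 64 → 34 → 8 → 125 → … (one orbit).
π_76 has 11 disjoint cycles with lengths [22, 22, 22, 22, 22, 22, 22, 2, 2, 2, 1] on {0,…,160}.
11 cycles on 161: each ℓ→(−1)^(ℓ−1), product (−1)^150 = +1.

+1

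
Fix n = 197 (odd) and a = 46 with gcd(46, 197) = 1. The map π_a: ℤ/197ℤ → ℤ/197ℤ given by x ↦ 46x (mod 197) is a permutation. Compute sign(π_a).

-1

Orbit of 190 under x↦46x: [190, 72, 160, 71, 114, 122, 96]… (length divides ord_197(46)).
Cycle lengths of π_46 on ℤ/197ℤ: [196, 1]; 2 cycles in total.
2 cycles on 197: each ℓ→(−1)^(ℓ−1), product (−1)^195 = -1.
Via Zolotarev, sign(π_{46}) = (46|197) = -1.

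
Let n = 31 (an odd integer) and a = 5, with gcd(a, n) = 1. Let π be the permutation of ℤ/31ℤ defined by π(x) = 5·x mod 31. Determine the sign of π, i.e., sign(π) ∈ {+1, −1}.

Start at x=1: 1 → 5 → 25 → 1 (one orbit).
The orbit structure of x ↦ 5x mod 31: 11 orbits of sizes [3, 3, 3, 3, 3, 3, 3, 3, 3, 3, 1].
sign(π) = (−1)^{n − #cycles} = (−1)^{31−11} = (−1)^20 = +1.
Via Zolotarev, sign(π_{5}) = (5|31) = +1.

+1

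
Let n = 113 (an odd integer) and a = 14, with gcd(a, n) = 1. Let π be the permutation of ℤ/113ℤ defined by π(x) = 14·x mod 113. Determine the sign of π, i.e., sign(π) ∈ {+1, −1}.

Orbit of 81 under x↦14x: [81, 4, 56, 106, 15, 97, 2]… (length divides ord_113(14)).
Decompose π into cycles: lengths [28, 28, 28, 28, 1] (5 cycles, including the fixed point 0).
With 5 cycles on 113 points, sign = (−1)^{113−5} = +1.
Zolotarev: (14|113) = +1, matching the cycle-count sign.

+1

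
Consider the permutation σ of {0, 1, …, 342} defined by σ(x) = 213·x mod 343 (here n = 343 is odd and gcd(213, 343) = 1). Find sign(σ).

Start at x=323: 323 → 199 → 198 → 328 → 235 → 320 → 246 → … (one orbit).
Decompose π into cycles: lengths [294, 42, 6, 1] (4 cycles, including the fixed point 0).
sign(π) = (−1)^{n − #cycles} = (−1)^{343−4} = (−1)^339 = -1.

-1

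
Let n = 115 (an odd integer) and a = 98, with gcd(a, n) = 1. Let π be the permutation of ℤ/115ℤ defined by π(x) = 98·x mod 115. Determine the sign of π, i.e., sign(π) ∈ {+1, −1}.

-1

Trace 3: π^k(3) = [3, 64, 62, 96, 93, 29, 82] for k=0..6.
π_98 has 6 disjoint cycles with lengths [44, 44, 11, 11, 4, 1] on {0,…,114}.
n − c = 115 − 6 = 109; sign = (−1)^109 = -1.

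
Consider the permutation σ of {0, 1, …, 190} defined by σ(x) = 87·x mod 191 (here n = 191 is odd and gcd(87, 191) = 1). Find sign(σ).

Trace 49: π^k(49) = [49, 61, 150, 62, 46, 182, 172] for k=0..6.
π_87 has 2 disjoint cycles with lengths [190, 1] on {0,…,190}.
Σ(ℓ_i−1) = 191−2 = 189; sign = (−1)^189 = -1.
Zolotarev: (87|191) = -1, matching the cycle-count sign.

-1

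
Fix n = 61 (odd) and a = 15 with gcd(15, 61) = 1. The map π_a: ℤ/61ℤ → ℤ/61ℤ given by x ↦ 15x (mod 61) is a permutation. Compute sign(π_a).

+1

Orbit of 15 under x↦15x: [15, 42, 20, 56, 47, 34, 22]… (length divides ord_61(15)).
The orbit structure of x ↦ 15x mod 61: 5 orbits of sizes [15, 15, 15, 15, 1].
Σ(ℓ_i−1) = 61−5 = 56; sign = (−1)^56 = +1.
Check: (15/61) = +1 by Zolotarev.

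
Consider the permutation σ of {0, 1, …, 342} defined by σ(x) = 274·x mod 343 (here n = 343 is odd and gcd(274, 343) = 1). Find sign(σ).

Orbit of 309 under x↦274x: [309, 288, 22, 197, 127, 155, 281]… (length divides ord_343(274)).
19 cycles of lengths [49, 49, 49, 49, 49, 49, 7, 7, 7, 7, 7, 7, 1, 1, 1, 1, 1, 1, 1].
343 − 19 = 324 transpositions; sign(π) = (−1)^324 = +1.
The Jacobi symbol (274|343) = +1 (Zolotarev) agrees.

+1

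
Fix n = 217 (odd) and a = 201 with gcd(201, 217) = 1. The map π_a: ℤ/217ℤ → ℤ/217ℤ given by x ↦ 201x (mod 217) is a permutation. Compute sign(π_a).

+1

Start at x=201: 201 → 39 → 27 → 2 → 185 → 78 → 54 → … (one orbit).
The orbit structure of x ↦ 201x mod 217: 11 orbits of sizes [30, 30, 30, 30, 30, 30, 10, 10, 10, 6, 1].
With 11 cycles on 217 points, sign = (−1)^{217−11} = +1.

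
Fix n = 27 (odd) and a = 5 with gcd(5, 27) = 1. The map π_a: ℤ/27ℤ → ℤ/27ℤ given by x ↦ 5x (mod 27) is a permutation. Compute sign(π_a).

-1

Orbit of 23 under x↦5x: [23, 7, 8, 13, 11, 1, 5]… (length divides ord_27(5)).
π_5 has 4 disjoint cycles with lengths [18, 6, 2, 1] on {0,…,26}.
4 cycles on 27: each ℓ→(−1)^(ℓ−1), product (−1)^23 = -1.
Check: (5/27) = -1 by Zolotarev.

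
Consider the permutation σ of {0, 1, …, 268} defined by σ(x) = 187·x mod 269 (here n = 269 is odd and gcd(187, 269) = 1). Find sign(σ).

-1

Orbit of 82 under x↦187x: [82, 1, 187, 268]… (length divides ord_269(187)).
The orbit structure of x ↦ 187x mod 269: 68 orbits of sizes [4, 4, 4, 4, 4, 4, 4, 4, 4, 4, 4, 4, 4, 4, 4, 4, 4, 4, 4, 4, 4, 4, 4, 4, 4, 4, 4, 4, 4, 4, 4, 4, 4, 4, 4, 4, 4, 4, 4, 4, 4, 4, 4, 4, 4, 4, 4, 4, 4, 4, 4, 4, 4, 4, 4, 4, 4, 4, 4, 4, 4, 4, 4, 4, 4, 4, 4, 1].
68 cycles on 269: each ℓ→(−1)^(ℓ−1), product (−1)^201 = -1.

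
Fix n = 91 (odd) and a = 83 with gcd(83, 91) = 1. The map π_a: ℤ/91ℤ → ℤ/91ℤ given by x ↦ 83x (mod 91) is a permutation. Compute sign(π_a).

Start at x=64: 64 → 34 → 1 → 83 → 64 (one orbit).
Decompose π into cycles: lengths [4, 4, 4, 4, 4, 4, 4, 4, 4, 4, 4, 4, 4, 4, 4, 4, 4, 4, 4, 4, 4, 2, 2, 2, 1] (25 cycles, including the fixed point 0).
91 − 25 = 66 transpositions; sign(π) = (−1)^66 = +1.

+1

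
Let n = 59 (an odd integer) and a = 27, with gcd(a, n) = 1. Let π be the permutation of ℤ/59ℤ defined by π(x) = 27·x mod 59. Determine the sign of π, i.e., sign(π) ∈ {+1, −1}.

+1

Start at x=48: 48 → 57 → 5 → 17 → 46 → 3 → 22 → … (one orbit).
Cycle lengths of π_27 on ℤ/59ℤ: [29, 29, 1]; 3 cycles in total.
With 3 cycles on 59 points, sign = (−1)^{59−3} = +1.
(27|59)_J = +1 (Zolotarev's lemma cross-check).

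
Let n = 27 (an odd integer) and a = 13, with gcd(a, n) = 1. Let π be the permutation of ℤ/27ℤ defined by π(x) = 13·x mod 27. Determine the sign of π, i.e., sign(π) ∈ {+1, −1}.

Orbit of 22 under x↦13x: [22, 16, 19, 4, 25, 1, 13]… (length divides ord_27(13)).
The orbit structure of x ↦ 13x mod 27: 7 orbits of sizes [9, 9, 3, 3, 1, 1, 1].
7 cycles on 27: each ℓ→(−1)^(ℓ−1), product (−1)^20 = +1.

+1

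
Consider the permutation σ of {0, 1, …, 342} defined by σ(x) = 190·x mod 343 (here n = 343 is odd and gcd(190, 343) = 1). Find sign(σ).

+1

Trace 232: π^k(232) = [232, 176, 169, 211, 302, 99, 288] for k=0..6.
19 cycles of lengths [49, 49, 49, 49, 49, 49, 7, 7, 7, 7, 7, 7, 1, 1, 1, 1, 1, 1, 1].
Σ(ℓ_i−1) = 343−19 = 324; sign = (−1)^324 = +1.
(190|343)_J = +1 (Zolotarev's lemma cross-check).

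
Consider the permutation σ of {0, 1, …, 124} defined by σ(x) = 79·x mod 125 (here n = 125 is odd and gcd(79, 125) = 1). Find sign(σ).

+1

Trace 49: π^k(49) = [49, 121, 59, 36, 94, 51, 29] for k=0..6.
The orbit structure of x ↦ 79x mod 125: 7 orbits of sizes [50, 50, 10, 10, 2, 2, 1].
n − c = 125 − 7 = 118; sign = (−1)^118 = +1.
Zolotarev: (79|125) = +1, matching the cycle-count sign.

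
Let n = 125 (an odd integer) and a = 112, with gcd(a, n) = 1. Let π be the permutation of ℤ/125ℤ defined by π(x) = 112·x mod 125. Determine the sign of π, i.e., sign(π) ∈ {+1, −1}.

Orbit of 63 under x↦112x: [63, 56, 22, 89, 93, 41, 92]… (length divides ord_125(112)).
The orbit structure of x ↦ 112x mod 125: 4 orbits of sizes [100, 20, 4, 1].
Σ(ℓ_i−1) = 125−4 = 121; sign = (−1)^121 = -1.
Zolotarev: (112|125) = -1, matching the cycle-count sign.

-1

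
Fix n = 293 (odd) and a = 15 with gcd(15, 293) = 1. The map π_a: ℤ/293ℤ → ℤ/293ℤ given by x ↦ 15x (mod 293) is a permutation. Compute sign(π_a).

+1

Start at x=68: 68 → 141 → 64 → 81 → 43 → 59 → 6 → … (one orbit).
Cycle lengths of π_15 on ℤ/293ℤ: [146, 146, 1]; 3 cycles in total.
n − c = 293 − 3 = 290; sign = (−1)^290 = +1.
Check: (15/293) = +1 by Zolotarev.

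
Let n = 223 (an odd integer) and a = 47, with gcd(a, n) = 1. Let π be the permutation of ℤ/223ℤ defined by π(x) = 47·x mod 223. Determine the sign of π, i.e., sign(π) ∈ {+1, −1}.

Trace 166: π^k(166) = [166, 220, 82, 63, 62, 15, 36] for k=0..6.
Cycle lengths of π_47 on ℤ/223ℤ: [111, 111, 1]; 3 cycles in total.
3 cycles on 223: each ℓ→(−1)^(ℓ−1), product (−1)^220 = +1.
Check: (47/223) = +1 by Zolotarev.

+1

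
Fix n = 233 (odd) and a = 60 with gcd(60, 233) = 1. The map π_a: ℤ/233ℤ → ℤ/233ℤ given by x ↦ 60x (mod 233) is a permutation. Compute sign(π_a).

+1

Trace 126: π^k(126) = [126, 104, 182, 202, 4, 7, 187] for k=0..6.
π_60 has 3 disjoint cycles with lengths [116, 116, 1] on {0,…,232}.
Σ(ℓ_i−1) = 233−3 = 230; sign = (−1)^230 = +1.
Check: (60/233) = +1 by Zolotarev.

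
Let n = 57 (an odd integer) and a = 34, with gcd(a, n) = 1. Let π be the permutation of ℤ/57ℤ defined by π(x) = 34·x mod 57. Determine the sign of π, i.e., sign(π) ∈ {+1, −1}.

-1

Start at x=49: 49 → 13 → 43 → 37 → 4 → 22 → 7 → … (one orbit).
Cycle type of π: 18×3 + 1×3; total 6 cycles.
6 cycles on 57: each ℓ→(−1)^(ℓ−1), product (−1)^51 = -1.
Zolotarev: (34|57) = -1, matching the cycle-count sign.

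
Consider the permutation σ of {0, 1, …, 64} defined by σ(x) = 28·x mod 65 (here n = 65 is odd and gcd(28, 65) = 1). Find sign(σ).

Trace 49: π^k(49) = [49, 7, 1, 28, 4, 47, 16] for k=0..6.
The orbit structure of x ↦ 28x mod 65: 7 orbits of sizes [12, 12, 12, 12, 12, 4, 1].
65 − 7 = 58 transpositions; sign(π) = (−1)^58 = +1.

+1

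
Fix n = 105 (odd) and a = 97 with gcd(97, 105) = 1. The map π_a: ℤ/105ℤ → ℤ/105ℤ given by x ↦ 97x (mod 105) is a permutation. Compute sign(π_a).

+1

Orbit of 64 under x↦97x: [64, 13, 1, 97]… (length divides ord_105(97)).
Decompose π into cycles: lengths [4, 4, 4, 4, 4, 4, 4, 4, 4, 4, 4, 4, 4, 4, 4, 4, 4, 4, 4, 4, 4, 2, 2, 2, 2, 2, 2, 2, 2, 2, 1, 1, 1] (33 cycles, including the fixed point 0).
Σ(ℓ_i−1) = 105−33 = 72; sign = (−1)^72 = +1.
The Jacobi symbol (97|105) = +1 (Zolotarev) agrees.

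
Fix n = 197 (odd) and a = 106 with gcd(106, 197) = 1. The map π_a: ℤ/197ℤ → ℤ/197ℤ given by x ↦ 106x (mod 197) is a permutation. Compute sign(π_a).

Start at x=7: 7 → 151 → 49 → 72 → 146 → 110 → 37 → … (one orbit).
π_106 has 2 disjoint cycles with lengths [196, 1] on {0,…,196}.
n − c = 197 − 2 = 195; sign = (−1)^195 = -1.

-1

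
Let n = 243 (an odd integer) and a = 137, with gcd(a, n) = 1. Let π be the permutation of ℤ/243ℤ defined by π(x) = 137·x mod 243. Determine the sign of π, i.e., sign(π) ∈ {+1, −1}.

Start at x=145: 145 → 182 → 148 → 107 → 79 → 131 → 208 → … (one orbit).
π_137 has 6 disjoint cycles with lengths [162, 54, 18, 6, 2, 1] on {0,…,242}.
243 − 6 = 237 transpositions; sign(π) = (−1)^237 = -1.
(137|243)_J = -1 (Zolotarev's lemma cross-check).

-1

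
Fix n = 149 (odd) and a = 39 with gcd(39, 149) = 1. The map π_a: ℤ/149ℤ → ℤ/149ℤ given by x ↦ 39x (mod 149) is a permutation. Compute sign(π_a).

+1

Orbit of 67 under x↦39x: [67, 80, 140, 96, 19, 145, 142]… (length divides ord_149(39)).
π_39 has 5 disjoint cycles with lengths [37, 37, 37, 37, 1] on {0,…,148}.
149 − 5 = 144 transpositions; sign(π) = (−1)^144 = +1.
(39|149)_J = +1 (Zolotarev's lemma cross-check).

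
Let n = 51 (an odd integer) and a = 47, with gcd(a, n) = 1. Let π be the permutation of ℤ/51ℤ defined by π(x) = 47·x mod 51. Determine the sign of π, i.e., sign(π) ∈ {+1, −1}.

-1

Trace 47: π^k(47) = [47, 16, 38, 1] for k=0..3.
Cycle type of π: 4×12 + 2 + 1; total 14 cycles.
14 cycles on 51: each ℓ→(−1)^(ℓ−1), product (−1)^37 = -1.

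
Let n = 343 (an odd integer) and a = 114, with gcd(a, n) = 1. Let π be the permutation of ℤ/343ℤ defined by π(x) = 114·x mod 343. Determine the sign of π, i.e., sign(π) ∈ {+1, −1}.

Start at x=242: 242 → 148 → 65 → 207 → 274 → 23 → 221 → … (one orbit).
Cycle lengths of π_114 on ℤ/343ℤ: [147, 147, 21, 21, 3, 3, 1]; 7 cycles in total.
n − c = 343 − 7 = 336; sign = (−1)^336 = +1.
The Jacobi symbol (114|343) = +1 (Zolotarev) agrees.

+1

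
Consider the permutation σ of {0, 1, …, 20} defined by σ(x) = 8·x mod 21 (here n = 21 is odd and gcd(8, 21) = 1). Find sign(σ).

Trace 8: π^k(8) = [8, 1] for k=0..1.
Decompose π into cycles: lengths [2, 2, 2, 2, 2, 2, 2, 1, 1, 1, 1, 1, 1, 1] (14 cycles, including the fixed point 0).
21 − 14 = 7 transpositions; sign(π) = (−1)^7 = -1.
Via Zolotarev, sign(π_{8}) = (8|21) = -1.

-1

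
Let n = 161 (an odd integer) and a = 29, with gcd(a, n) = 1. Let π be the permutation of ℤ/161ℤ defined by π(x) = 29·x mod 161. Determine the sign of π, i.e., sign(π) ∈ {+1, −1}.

+1

Orbit of 8 under x↦29x: [8, 71, 127, 141, 64, 85, 50]… (length divides ord_161(29)).
Cycle type of π: 11×14 + 1×7; total 21 cycles.
sign(π) = (−1)^{n − #cycles} = (−1)^{161−21} = (−1)^140 = +1.
Via Zolotarev, sign(π_{29}) = (29|161) = +1.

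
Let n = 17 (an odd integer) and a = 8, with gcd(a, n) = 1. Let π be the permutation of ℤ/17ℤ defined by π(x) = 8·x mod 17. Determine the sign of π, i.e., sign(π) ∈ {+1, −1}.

+1

Start at x=16: 16 → 9 → 4 → 15 → 1 → 8 → 13 → … (one orbit).
Cycle lengths of π_8 on ℤ/17ℤ: [8, 8, 1]; 3 cycles in total.
With 3 cycles on 17 points, sign = (−1)^{17−3} = +1.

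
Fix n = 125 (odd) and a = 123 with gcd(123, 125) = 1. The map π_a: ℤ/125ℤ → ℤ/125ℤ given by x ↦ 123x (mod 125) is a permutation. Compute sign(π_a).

-1

Orbit of 98 under x↦123x: [98, 54, 17, 91, 68, 114, 22]… (length divides ord_125(123)).
π_123 has 4 disjoint cycles with lengths [100, 20, 4, 1] on {0,…,124}.
125 − 4 = 121 transpositions; sign(π) = (−1)^121 = -1.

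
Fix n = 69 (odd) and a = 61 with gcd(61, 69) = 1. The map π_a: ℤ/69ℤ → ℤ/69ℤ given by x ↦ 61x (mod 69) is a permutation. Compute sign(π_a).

Trace 10: π^k(10) = [10, 58, 19, 55, 43, 1, 61] for k=0..6.
Decompose π into cycles: lengths [22, 22, 22, 1, 1, 1] (6 cycles, including the fixed point 0).
With 6 cycles on 69 points, sign = (−1)^{69−6} = -1.
Via Zolotarev, sign(π_{61}) = (61|69) = -1.

-1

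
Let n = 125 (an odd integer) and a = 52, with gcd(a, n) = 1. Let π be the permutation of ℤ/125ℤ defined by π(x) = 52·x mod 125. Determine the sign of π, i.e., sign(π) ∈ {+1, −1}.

-1

Orbit of 38 under x↦52x: [38, 101, 2, 104, 33, 91, 107]… (length divides ord_125(52)).
Cycle type of π: 100 + 20 + 4 + 1; total 4 cycles.
With 4 cycles on 125 points, sign = (−1)^{125−4} = -1.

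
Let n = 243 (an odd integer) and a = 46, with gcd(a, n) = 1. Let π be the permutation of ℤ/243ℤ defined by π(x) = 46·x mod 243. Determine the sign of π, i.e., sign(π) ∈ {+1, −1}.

Start at x=19: 19 → 145 → 109 → 154 → 37 → 1 → 46 → … (one orbit).
Cycle lengths of π_46 on ℤ/243ℤ: [27, 27, 27, 27, 27, 27, 9, 9, 9, 9, 9, 9, 3, 3, 3, 3, 3, 3, 1, 1, 1, 1, 1, 1, 1, 1, 1]; 27 cycles in total.
With 27 cycles on 243 points, sign = (−1)^{243−27} = +1.
Via Zolotarev, sign(π_{46}) = (46|243) = +1.

+1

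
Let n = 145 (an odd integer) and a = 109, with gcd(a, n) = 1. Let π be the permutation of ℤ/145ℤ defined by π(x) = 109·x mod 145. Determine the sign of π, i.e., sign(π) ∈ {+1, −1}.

+1

Trace 81: π^k(81) = [81, 129, 141, 144, 36, 9, 111] for k=0..6.
π_109 has 13 disjoint cycles with lengths [14, 14, 14, 14, 14, 14, 14, 14, 14, 14, 2, 2, 1] on {0,…,144}.
n − c = 145 − 13 = 132; sign = (−1)^132 = +1.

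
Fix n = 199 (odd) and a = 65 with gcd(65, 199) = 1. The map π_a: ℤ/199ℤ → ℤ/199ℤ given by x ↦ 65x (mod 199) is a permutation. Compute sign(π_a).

Orbit of 116 under x↦65x: [116, 177, 162, 182, 89, 14, 114]… (length divides ord_199(65)).
Decompose π into cycles: lengths [99, 99, 1] (3 cycles, including the fixed point 0).
3 cycles on 199: each ℓ→(−1)^(ℓ−1), product (−1)^196 = +1.
Zolotarev: (65|199) = +1, matching the cycle-count sign.

+1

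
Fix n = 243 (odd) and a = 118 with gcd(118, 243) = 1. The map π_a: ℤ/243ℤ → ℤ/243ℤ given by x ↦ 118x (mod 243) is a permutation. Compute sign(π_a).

+1

Trace 181: π^k(181) = [181, 217, 91, 46, 82, 199, 154] for k=0..6.
The orbit structure of x ↦ 118x mod 243: 27 orbits of sizes [27, 27, 27, 27, 27, 27, 9, 9, 9, 9, 9, 9, 3, 3, 3, 3, 3, 3, 1, 1, 1, 1, 1, 1, 1, 1, 1].
n − c = 243 − 27 = 216; sign = (−1)^216 = +1.
The Jacobi symbol (118|243) = +1 (Zolotarev) agrees.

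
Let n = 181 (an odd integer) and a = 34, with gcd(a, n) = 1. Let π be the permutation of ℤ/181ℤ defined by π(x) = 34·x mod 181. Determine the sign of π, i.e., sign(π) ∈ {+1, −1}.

+1

Orbit of 45 under x↦34x: [45, 82, 73, 129, 42, 161, 44]… (length divides ord_181(34)).
5 cycles of lengths [45, 45, 45, 45, 1].
5 cycles on 181: each ℓ→(−1)^(ℓ−1), product (−1)^176 = +1.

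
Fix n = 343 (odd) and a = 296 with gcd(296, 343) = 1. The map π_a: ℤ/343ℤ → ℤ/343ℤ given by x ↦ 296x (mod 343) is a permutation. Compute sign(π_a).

+1

Orbit of 44 under x↦296x: [44, 333, 127, 205, 312, 85, 121]… (length divides ord_343(296)).
π_296 has 7 disjoint cycles with lengths [147, 147, 21, 21, 3, 3, 1] on {0,…,342}.
343 − 7 = 336 transpositions; sign(π) = (−1)^336 = +1.
Check: (296/343) = +1 by Zolotarev.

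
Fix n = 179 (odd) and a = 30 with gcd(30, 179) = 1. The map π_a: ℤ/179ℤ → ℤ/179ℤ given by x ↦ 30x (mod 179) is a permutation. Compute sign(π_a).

Orbit of 26 under x↦30x: [26, 64, 130, 141, 113, 168, 28]… (length divides ord_179(30)).
The orbit structure of x ↦ 30x mod 179: 2 orbits of sizes [178, 1].
Σ(ℓ_i−1) = 179−2 = 177; sign = (−1)^177 = -1.

-1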